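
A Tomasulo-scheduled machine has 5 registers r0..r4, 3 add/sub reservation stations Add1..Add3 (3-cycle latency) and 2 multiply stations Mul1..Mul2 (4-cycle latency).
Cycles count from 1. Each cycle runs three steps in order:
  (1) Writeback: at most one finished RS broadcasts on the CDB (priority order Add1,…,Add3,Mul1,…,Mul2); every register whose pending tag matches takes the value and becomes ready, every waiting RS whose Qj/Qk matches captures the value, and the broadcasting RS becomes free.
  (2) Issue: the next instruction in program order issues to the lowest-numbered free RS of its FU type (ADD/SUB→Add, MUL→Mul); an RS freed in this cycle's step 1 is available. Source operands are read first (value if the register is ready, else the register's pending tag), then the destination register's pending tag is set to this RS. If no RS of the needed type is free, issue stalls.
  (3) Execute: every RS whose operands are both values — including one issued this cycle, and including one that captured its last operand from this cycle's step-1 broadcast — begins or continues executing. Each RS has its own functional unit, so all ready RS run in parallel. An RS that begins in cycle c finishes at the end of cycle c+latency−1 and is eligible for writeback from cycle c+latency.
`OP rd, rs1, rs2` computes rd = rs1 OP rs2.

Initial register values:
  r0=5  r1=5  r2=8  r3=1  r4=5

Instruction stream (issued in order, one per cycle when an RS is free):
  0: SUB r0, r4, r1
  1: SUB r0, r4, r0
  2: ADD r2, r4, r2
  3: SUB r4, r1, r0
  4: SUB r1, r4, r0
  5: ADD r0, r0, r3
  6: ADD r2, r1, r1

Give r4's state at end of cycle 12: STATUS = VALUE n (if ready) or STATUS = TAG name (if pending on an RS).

STATUS = VALUE 0

cycle 1: issue SUB r0<-Add1 // r0:Add1,r1:5,r2:8,r3:1,r4:5
cycle 2: issue SUB r0<-Add2 // r0:Add2,r1:5,r2:8,r3:1,r4:5
cycle 3: issue ADD r2<-Add3 // r0:Add2,r1:5,r2:Add3,r3:1,r4:5
cycle 4: CDB Add1=0; issue SUB r4<-Add1 // r0:Add2,r1:5,r2:Add3,r3:1,r4:Add1
cycle 5: stall // r0:Add2,r1:5,r2:Add3,r3:1,r4:Add1
cycle 6: CDB Add3=13; issue SUB r1<-Add3 // r0:Add2,r1:Add3,r2:13,r3:1,r4:Add1
cycle 7: CDB Add2=5; issue ADD r0<-Add2 // r0:Add2,r1:Add3,r2:13,r3:1,r4:Add1
cycle 8: stall // r0:Add2,r1:Add3,r2:13,r3:1,r4:Add1
cycle 9: stall // r0:Add2,r1:Add3,r2:13,r3:1,r4:Add1
cycle 10: CDB Add1=0; issue ADD r2<-Add1 // r0:Add2,r1:Add3,r2:Add1,r3:1,r4:0
cycle 11: CDB Add2=6 // r0:6,r1:Add3,r2:Add1,r3:1,r4:0
cycle 12: - // r0:6,r1:Add3,r2:Add1,r3:1,r4:0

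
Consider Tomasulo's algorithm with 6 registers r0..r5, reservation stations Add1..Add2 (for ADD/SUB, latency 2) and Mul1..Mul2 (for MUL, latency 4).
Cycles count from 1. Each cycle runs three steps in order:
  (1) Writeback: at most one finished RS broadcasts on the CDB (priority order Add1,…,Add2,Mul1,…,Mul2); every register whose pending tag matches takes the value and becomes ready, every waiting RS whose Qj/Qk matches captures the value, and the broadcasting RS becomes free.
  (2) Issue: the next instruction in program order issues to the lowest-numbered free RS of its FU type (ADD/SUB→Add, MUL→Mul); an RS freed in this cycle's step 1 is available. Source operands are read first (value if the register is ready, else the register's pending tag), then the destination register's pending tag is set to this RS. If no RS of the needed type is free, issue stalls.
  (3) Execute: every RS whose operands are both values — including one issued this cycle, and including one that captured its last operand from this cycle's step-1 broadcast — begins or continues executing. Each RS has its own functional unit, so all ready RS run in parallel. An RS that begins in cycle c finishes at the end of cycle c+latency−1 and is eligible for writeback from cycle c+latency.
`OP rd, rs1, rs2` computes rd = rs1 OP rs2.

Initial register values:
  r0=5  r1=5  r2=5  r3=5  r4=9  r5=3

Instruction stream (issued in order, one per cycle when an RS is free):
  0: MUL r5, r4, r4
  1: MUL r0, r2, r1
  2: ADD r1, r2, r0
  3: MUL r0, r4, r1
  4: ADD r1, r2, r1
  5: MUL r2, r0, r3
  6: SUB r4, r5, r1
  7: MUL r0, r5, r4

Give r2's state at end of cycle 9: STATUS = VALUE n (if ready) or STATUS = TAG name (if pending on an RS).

STATUS = TAG Mul2

cycle 1: issue MUL r5<-Mul1 // r0:5,r1:5,r2:5,r3:5,r4:9,r5:Mul1
cycle 2: issue MUL r0<-Mul2 // r0:Mul2,r1:5,r2:5,r3:5,r4:9,r5:Mul1
cycle 3: issue ADD r1<-Add1 // r0:Mul2,r1:Add1,r2:5,r3:5,r4:9,r5:Mul1
cycle 4: stall // r0:Mul2,r1:Add1,r2:5,r3:5,r4:9,r5:Mul1
cycle 5: CDB Mul1=81; issue MUL r0<-Mul1 // r0:Mul1,r1:Add1,r2:5,r3:5,r4:9,r5:81
cycle 6: CDB Mul2=25; issue ADD r1<-Add2 // r0:Mul1,r1:Add2,r2:5,r3:5,r4:9,r5:81
cycle 7: issue MUL r2<-Mul2 // r0:Mul1,r1:Add2,r2:Mul2,r3:5,r4:9,r5:81
cycle 8: CDB Add1=30; issue SUB r4<-Add1 // r0:Mul1,r1:Add2,r2:Mul2,r3:5,r4:Add1,r5:81
cycle 9: stall // r0:Mul1,r1:Add2,r2:Mul2,r3:5,r4:Add1,r5:81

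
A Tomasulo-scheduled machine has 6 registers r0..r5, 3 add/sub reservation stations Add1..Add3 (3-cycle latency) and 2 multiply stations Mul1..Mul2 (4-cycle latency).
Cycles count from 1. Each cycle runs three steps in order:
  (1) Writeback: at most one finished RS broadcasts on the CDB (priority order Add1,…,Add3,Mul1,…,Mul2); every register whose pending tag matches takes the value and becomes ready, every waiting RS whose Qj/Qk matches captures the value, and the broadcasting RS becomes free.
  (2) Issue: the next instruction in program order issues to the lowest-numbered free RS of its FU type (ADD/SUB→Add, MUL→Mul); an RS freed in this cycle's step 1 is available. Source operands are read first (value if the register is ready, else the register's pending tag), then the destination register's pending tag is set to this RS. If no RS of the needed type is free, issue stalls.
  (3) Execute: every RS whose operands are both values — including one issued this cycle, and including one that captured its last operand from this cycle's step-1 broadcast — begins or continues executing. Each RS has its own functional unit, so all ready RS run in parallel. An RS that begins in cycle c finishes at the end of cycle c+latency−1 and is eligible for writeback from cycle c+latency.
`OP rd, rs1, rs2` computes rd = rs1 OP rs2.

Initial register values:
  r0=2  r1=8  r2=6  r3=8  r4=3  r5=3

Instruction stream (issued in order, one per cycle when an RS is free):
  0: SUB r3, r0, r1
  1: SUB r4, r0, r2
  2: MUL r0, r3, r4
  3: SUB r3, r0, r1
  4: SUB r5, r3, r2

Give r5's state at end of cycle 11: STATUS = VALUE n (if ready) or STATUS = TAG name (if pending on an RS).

cycle 1: issue SUB r3<-Add1 // r0:2,r1:8,r2:6,r3:Add1,r4:3,r5:3
cycle 2: issue SUB r4<-Add2 // r0:2,r1:8,r2:6,r3:Add1,r4:Add2,r5:3
cycle 3: issue MUL r0<-Mul1 // r0:Mul1,r1:8,r2:6,r3:Add1,r4:Add2,r5:3
cycle 4: CDB Add1=-6; issue SUB r3<-Add1 // r0:Mul1,r1:8,r2:6,r3:Add1,r4:Add2,r5:3
cycle 5: CDB Add2=-4; issue SUB r5<-Add2 // r0:Mul1,r1:8,r2:6,r3:Add1,r4:-4,r5:Add2
cycle 6: - // r0:Mul1,r1:8,r2:6,r3:Add1,r4:-4,r5:Add2
cycle 7: - // r0:Mul1,r1:8,r2:6,r3:Add1,r4:-4,r5:Add2
cycle 8: - // r0:Mul1,r1:8,r2:6,r3:Add1,r4:-4,r5:Add2
cycle 9: CDB Mul1=24 // r0:24,r1:8,r2:6,r3:Add1,r4:-4,r5:Add2
cycle 10: - // r0:24,r1:8,r2:6,r3:Add1,r4:-4,r5:Add2
cycle 11: - // r0:24,r1:8,r2:6,r3:Add1,r4:-4,r5:Add2

STATUS = TAG Add2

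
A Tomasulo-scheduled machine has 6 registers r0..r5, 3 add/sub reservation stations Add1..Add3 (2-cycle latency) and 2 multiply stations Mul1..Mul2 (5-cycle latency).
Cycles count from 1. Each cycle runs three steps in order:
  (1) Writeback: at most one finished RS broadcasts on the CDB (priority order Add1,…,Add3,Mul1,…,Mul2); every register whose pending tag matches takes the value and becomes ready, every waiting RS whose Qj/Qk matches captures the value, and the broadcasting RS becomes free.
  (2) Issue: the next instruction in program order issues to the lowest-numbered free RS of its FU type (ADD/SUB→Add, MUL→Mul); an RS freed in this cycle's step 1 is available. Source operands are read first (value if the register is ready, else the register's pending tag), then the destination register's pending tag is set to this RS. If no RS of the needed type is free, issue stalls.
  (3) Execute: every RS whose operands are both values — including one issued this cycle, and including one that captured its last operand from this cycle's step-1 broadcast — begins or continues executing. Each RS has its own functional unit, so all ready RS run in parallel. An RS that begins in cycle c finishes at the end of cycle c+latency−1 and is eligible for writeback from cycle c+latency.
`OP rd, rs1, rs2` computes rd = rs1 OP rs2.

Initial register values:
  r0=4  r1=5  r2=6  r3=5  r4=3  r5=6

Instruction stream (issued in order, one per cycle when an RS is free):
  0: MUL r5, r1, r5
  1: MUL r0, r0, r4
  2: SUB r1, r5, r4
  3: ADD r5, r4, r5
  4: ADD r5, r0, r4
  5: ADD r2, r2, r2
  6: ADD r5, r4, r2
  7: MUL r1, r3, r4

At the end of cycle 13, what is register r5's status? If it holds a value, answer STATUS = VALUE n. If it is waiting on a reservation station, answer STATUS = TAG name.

STATUS = VALUE 15

c1: issue MUL r5<-Mul1 | r0:4,r1:5,r2:6,r3:5,r4:3,r5:Mul1
c2: issue MUL r0<-Mul2 | r0:Mul2,r1:5,r2:6,r3:5,r4:3,r5:Mul1
c3: issue SUB r1<-Add1 | r0:Mul2,r1:Add1,r2:6,r3:5,r4:3,r5:Mul1
c4: issue ADD r5<-Add2 | r0:Mul2,r1:Add1,r2:6,r3:5,r4:3,r5:Add2
c5: issue ADD r5<-Add3 | r0:Mul2,r1:Add1,r2:6,r3:5,r4:3,r5:Add3
c6: CDB Mul1=30; stall | r0:Mul2,r1:Add1,r2:6,r3:5,r4:3,r5:Add3
c7: CDB Mul2=12; stall | r0:12,r1:Add1,r2:6,r3:5,r4:3,r5:Add3
c8: CDB Add1=27; issue ADD r2<-Add1 | r0:12,r1:27,r2:Add1,r3:5,r4:3,r5:Add3
c9: CDB Add2=33; issue ADD r5<-Add2 | r0:12,r1:27,r2:Add1,r3:5,r4:3,r5:Add2
c10: CDB Add1=12; issue MUL r1<-Mul1 | r0:12,r1:Mul1,r2:12,r3:5,r4:3,r5:Add2
c11: CDB Add3=15 | r0:12,r1:Mul1,r2:12,r3:5,r4:3,r5:Add2
c12: CDB Add2=15 | r0:12,r1:Mul1,r2:12,r3:5,r4:3,r5:15
c13: - | r0:12,r1:Mul1,r2:12,r3:5,r4:3,r5:15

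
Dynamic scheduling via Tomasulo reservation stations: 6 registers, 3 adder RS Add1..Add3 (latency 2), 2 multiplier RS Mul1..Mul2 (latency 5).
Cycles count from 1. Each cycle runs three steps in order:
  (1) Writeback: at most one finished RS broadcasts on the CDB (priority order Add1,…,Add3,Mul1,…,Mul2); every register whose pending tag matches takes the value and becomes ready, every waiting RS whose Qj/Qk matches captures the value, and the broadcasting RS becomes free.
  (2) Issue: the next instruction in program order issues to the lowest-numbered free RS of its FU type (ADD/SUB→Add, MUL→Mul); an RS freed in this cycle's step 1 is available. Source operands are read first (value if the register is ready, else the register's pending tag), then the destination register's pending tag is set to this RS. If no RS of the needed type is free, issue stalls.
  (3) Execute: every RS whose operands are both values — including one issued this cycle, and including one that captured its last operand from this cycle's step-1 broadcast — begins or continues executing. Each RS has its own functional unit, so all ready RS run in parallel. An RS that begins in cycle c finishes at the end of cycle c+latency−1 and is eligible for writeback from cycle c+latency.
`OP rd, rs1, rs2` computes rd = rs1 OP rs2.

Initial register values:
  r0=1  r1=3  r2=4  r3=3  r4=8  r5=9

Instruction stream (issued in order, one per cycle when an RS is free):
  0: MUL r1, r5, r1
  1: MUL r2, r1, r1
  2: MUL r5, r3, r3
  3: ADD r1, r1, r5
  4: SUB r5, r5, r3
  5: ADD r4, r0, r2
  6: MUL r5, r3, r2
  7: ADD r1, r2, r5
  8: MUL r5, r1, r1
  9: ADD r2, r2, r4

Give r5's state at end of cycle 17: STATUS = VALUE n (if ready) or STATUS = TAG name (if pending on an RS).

STATUS = TAG Mul2

c1: issue MUL r1<-Mul1 | r0:1,r1:Mul1,r2:4,r3:3,r4:8,r5:9
c2: issue MUL r2<-Mul2 | r0:1,r1:Mul1,r2:Mul2,r3:3,r4:8,r5:9
c3: stall | r0:1,r1:Mul1,r2:Mul2,r3:3,r4:8,r5:9
c4: stall | r0:1,r1:Mul1,r2:Mul2,r3:3,r4:8,r5:9
c5: stall | r0:1,r1:Mul1,r2:Mul2,r3:3,r4:8,r5:9
c6: CDB Mul1=27; issue MUL r5<-Mul1 | r0:1,r1:27,r2:Mul2,r3:3,r4:8,r5:Mul1
c7: issue ADD r1<-Add1 | r0:1,r1:Add1,r2:Mul2,r3:3,r4:8,r5:Mul1
c8: issue SUB r5<-Add2 | r0:1,r1:Add1,r2:Mul2,r3:3,r4:8,r5:Add2
c9: issue ADD r4<-Add3 | r0:1,r1:Add1,r2:Mul2,r3:3,r4:Add3,r5:Add2
c10: stall | r0:1,r1:Add1,r2:Mul2,r3:3,r4:Add3,r5:Add2
c11: CDB Mul1=9; issue MUL r5<-Mul1 | r0:1,r1:Add1,r2:Mul2,r3:3,r4:Add3,r5:Mul1
c12: CDB Mul2=729; stall | r0:1,r1:Add1,r2:729,r3:3,r4:Add3,r5:Mul1
c13: CDB Add1=36; issue ADD r1<-Add1 | r0:1,r1:Add1,r2:729,r3:3,r4:Add3,r5:Mul1
c14: CDB Add2=6; issue MUL r5<-Mul2 | r0:1,r1:Add1,r2:729,r3:3,r4:Add3,r5:Mul2
c15: CDB Add3=730; issue ADD r2<-Add2 | r0:1,r1:Add1,r2:Add2,r3:3,r4:730,r5:Mul2
c16: - | r0:1,r1:Add1,r2:Add2,r3:3,r4:730,r5:Mul2
c17: CDB Add2=1459 | r0:1,r1:Add1,r2:1459,r3:3,r4:730,r5:Mul2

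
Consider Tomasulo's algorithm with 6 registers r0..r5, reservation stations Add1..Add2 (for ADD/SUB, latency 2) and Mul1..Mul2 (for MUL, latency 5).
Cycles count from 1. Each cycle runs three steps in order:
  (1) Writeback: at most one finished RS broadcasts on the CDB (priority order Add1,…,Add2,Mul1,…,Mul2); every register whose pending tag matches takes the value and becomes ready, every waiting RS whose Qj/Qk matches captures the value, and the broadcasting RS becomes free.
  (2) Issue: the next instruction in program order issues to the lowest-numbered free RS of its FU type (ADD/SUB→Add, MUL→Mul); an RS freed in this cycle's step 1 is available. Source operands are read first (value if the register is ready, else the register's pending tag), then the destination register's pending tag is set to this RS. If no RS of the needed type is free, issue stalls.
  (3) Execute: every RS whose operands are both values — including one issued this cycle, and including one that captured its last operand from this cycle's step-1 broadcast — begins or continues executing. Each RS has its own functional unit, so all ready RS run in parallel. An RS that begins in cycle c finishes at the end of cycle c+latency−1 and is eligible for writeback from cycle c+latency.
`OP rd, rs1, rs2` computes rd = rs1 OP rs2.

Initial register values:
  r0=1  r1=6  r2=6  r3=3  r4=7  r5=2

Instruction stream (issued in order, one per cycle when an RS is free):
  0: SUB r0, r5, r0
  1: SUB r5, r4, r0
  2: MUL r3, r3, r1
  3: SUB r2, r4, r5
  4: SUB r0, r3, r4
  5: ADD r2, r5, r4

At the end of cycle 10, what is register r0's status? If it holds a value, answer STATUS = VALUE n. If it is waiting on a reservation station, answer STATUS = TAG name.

  c1: issue SUB r0<-Add1  regs: r0:Add1,r1:6,r2:6,r3:3,r4:7,r5:2
  c2: issue SUB r5<-Add2  regs: r0:Add1,r1:6,r2:6,r3:3,r4:7,r5:Add2
  c3: CDB Add1=1; issue MUL r3<-Mul1  regs: r0:1,r1:6,r2:6,r3:Mul1,r4:7,r5:Add2
  c4: issue SUB r2<-Add1  regs: r0:1,r1:6,r2:Add1,r3:Mul1,r4:7,r5:Add2
  c5: CDB Add2=6; issue SUB r0<-Add2  regs: r0:Add2,r1:6,r2:Add1,r3:Mul1,r4:7,r5:6
  c6: stall  regs: r0:Add2,r1:6,r2:Add1,r3:Mul1,r4:7,r5:6
  c7: CDB Add1=1; issue ADD r2<-Add1  regs: r0:Add2,r1:6,r2:Add1,r3:Mul1,r4:7,r5:6
  c8: CDB Mul1=18  regs: r0:Add2,r1:6,r2:Add1,r3:18,r4:7,r5:6
  c9: CDB Add1=13  regs: r0:Add2,r1:6,r2:13,r3:18,r4:7,r5:6
  c10: CDB Add2=11  regs: r0:11,r1:6,r2:13,r3:18,r4:7,r5:6

STATUS = VALUE 11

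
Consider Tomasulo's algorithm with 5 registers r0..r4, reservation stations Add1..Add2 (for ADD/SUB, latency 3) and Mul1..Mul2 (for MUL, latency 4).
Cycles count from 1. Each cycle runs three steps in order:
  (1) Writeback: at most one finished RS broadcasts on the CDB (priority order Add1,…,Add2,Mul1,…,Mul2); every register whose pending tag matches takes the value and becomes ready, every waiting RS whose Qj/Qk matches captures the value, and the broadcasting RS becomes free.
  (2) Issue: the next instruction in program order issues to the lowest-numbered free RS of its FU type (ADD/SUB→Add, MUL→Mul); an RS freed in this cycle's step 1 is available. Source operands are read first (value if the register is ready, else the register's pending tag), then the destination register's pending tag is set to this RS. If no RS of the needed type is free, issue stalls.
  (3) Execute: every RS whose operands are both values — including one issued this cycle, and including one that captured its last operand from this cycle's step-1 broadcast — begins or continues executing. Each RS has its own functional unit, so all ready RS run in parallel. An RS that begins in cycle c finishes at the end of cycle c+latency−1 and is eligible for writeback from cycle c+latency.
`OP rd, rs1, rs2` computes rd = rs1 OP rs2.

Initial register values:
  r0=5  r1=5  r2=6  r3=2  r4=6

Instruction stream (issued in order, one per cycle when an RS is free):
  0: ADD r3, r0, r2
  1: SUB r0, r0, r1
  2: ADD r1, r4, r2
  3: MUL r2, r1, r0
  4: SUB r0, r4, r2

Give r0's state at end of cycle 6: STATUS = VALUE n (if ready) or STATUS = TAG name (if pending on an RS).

  c1: issue ADD r3<-Add1  regs: r0:5,r1:5,r2:6,r3:Add1,r4:6
  c2: issue SUB r0<-Add2  regs: r0:Add2,r1:5,r2:6,r3:Add1,r4:6
  c3: stall  regs: r0:Add2,r1:5,r2:6,r3:Add1,r4:6
  c4: CDB Add1=11; issue ADD r1<-Add1  regs: r0:Add2,r1:Add1,r2:6,r3:11,r4:6
  c5: CDB Add2=0; issue MUL r2<-Mul1  regs: r0:0,r1:Add1,r2:Mul1,r3:11,r4:6
  c6: issue SUB r0<-Add2  regs: r0:Add2,r1:Add1,r2:Mul1,r3:11,r4:6

STATUS = TAG Add2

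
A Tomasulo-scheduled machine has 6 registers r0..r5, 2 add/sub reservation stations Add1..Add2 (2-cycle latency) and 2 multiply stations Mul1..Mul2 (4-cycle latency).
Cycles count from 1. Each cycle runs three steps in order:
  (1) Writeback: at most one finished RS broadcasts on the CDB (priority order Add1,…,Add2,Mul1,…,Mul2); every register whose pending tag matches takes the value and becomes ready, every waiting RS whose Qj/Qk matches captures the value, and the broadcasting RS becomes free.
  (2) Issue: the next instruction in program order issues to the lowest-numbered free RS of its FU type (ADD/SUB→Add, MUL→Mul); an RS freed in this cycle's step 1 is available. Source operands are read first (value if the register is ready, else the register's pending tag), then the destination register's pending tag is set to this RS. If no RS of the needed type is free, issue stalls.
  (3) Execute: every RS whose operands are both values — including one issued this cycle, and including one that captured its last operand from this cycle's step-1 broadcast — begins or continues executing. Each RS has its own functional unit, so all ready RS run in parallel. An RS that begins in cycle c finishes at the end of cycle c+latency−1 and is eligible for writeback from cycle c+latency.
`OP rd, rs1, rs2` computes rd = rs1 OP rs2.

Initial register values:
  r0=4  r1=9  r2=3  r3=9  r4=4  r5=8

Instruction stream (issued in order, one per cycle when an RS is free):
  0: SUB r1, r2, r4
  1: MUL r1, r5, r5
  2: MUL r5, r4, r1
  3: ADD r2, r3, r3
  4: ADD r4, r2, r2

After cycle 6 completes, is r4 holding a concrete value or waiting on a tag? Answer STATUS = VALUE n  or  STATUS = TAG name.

  c1: issue SUB r1<-Add1  regs: r0:4,r1:Add1,r2:3,r3:9,r4:4,r5:8
  c2: issue MUL r1<-Mul1  regs: r0:4,r1:Mul1,r2:3,r3:9,r4:4,r5:8
  c3: CDB Add1=-1; issue MUL r5<-Mul2  regs: r0:4,r1:Mul1,r2:3,r3:9,r4:4,r5:Mul2
  c4: issue ADD r2<-Add1  regs: r0:4,r1:Mul1,r2:Add1,r3:9,r4:4,r5:Mul2
  c5: issue ADD r4<-Add2  regs: r0:4,r1:Mul1,r2:Add1,r3:9,r4:Add2,r5:Mul2
  c6: CDB Add1=18  regs: r0:4,r1:Mul1,r2:18,r3:9,r4:Add2,r5:Mul2

STATUS = TAG Add2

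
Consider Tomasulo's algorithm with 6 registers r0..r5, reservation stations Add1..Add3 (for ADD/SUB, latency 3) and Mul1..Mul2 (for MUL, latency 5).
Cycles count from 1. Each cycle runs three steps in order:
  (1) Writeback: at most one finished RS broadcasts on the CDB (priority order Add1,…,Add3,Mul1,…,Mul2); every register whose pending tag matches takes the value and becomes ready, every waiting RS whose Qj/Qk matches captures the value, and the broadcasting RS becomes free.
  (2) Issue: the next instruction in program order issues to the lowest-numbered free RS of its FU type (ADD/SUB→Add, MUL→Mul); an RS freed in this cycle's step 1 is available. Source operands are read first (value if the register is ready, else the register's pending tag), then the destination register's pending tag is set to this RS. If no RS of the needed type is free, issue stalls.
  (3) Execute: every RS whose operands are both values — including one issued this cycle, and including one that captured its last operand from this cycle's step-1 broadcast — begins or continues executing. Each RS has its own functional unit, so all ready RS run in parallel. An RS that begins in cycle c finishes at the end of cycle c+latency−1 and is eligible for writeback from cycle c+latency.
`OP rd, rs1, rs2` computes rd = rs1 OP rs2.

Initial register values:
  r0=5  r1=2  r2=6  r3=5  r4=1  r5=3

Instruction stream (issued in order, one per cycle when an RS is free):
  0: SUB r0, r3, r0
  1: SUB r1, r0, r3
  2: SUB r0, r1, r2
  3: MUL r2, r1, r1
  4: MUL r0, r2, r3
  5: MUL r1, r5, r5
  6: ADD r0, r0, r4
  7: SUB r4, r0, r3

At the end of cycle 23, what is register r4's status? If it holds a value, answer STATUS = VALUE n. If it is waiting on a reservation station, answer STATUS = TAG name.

STATUS = TAG Add2

  c1: issue SUB r0<-Add1  regs: r0:Add1,r1:2,r2:6,r3:5,r4:1,r5:3
  c2: issue SUB r1<-Add2  regs: r0:Add1,r1:Add2,r2:6,r3:5,r4:1,r5:3
  c3: issue SUB r0<-Add3  regs: r0:Add3,r1:Add2,r2:6,r3:5,r4:1,r5:3
  c4: CDB Add1=0; issue MUL r2<-Mul1  regs: r0:Add3,r1:Add2,r2:Mul1,r3:5,r4:1,r5:3
  c5: issue MUL r0<-Mul2  regs: r0:Mul2,r1:Add2,r2:Mul1,r3:5,r4:1,r5:3
  c6: stall  regs: r0:Mul2,r1:Add2,r2:Mul1,r3:5,r4:1,r5:3
  c7: CDB Add2=-5; stall  regs: r0:Mul2,r1:-5,r2:Mul1,r3:5,r4:1,r5:3
  c8: stall  regs: r0:Mul2,r1:-5,r2:Mul1,r3:5,r4:1,r5:3
  c9: stall  regs: r0:Mul2,r1:-5,r2:Mul1,r3:5,r4:1,r5:3
  c10: CDB Add3=-11; stall  regs: r0:Mul2,r1:-5,r2:Mul1,r3:5,r4:1,r5:3
  c11: stall  regs: r0:Mul2,r1:-5,r2:Mul1,r3:5,r4:1,r5:3
  c12: CDB Mul1=25; issue MUL r1<-Mul1  regs: r0:Mul2,r1:Mul1,r2:25,r3:5,r4:1,r5:3
  c13: issue ADD r0<-Add1  regs: r0:Add1,r1:Mul1,r2:25,r3:5,r4:1,r5:3
  c14: issue SUB r4<-Add2  regs: r0:Add1,r1:Mul1,r2:25,r3:5,r4:Add2,r5:3
  c15: -  regs: r0:Add1,r1:Mul1,r2:25,r3:5,r4:Add2,r5:3
  c16: -  regs: r0:Add1,r1:Mul1,r2:25,r3:5,r4:Add2,r5:3
  c17: CDB Mul1=9  regs: r0:Add1,r1:9,r2:25,r3:5,r4:Add2,r5:3
  c18: CDB Mul2=125  regs: r0:Add1,r1:9,r2:25,r3:5,r4:Add2,r5:3
  c19: -  regs: r0:Add1,r1:9,r2:25,r3:5,r4:Add2,r5:3
  c20: -  regs: r0:Add1,r1:9,r2:25,r3:5,r4:Add2,r5:3
  c21: CDB Add1=126  regs: r0:126,r1:9,r2:25,r3:5,r4:Add2,r5:3
  c22: -  regs: r0:126,r1:9,r2:25,r3:5,r4:Add2,r5:3
  c23: -  regs: r0:126,r1:9,r2:25,r3:5,r4:Add2,r5:3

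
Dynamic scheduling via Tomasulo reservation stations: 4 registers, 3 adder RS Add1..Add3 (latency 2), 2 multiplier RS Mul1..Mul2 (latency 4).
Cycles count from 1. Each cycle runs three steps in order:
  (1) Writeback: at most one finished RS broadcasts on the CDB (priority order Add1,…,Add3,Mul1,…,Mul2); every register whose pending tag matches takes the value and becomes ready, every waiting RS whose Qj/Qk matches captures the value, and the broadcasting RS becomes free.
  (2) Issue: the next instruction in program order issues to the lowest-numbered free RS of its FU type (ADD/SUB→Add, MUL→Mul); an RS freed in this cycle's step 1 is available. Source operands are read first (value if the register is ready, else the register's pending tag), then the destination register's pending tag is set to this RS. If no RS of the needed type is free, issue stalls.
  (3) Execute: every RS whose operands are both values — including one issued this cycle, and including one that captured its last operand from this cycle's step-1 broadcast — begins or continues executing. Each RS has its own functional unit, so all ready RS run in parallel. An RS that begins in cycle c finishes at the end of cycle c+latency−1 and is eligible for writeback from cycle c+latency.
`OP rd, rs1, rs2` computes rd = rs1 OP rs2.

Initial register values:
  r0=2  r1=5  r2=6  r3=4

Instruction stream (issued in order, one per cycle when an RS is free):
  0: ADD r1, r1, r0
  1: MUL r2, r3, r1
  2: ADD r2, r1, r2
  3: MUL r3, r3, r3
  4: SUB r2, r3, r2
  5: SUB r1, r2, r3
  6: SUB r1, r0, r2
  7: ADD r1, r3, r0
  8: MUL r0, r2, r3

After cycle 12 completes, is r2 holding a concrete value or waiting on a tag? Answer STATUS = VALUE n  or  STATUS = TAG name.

cycle 1: issue ADD r1<-Add1 // r0:2,r1:Add1,r2:6,r3:4
cycle 2: issue MUL r2<-Mul1 // r0:2,r1:Add1,r2:Mul1,r3:4
cycle 3: CDB Add1=7; issue ADD r2<-Add1 // r0:2,r1:7,r2:Add1,r3:4
cycle 4: issue MUL r3<-Mul2 // r0:2,r1:7,r2:Add1,r3:Mul2
cycle 5: issue SUB r2<-Add2 // r0:2,r1:7,r2:Add2,r3:Mul2
cycle 6: issue SUB r1<-Add3 // r0:2,r1:Add3,r2:Add2,r3:Mul2
cycle 7: CDB Mul1=28; stall // r0:2,r1:Add3,r2:Add2,r3:Mul2
cycle 8: CDB Mul2=16; stall // r0:2,r1:Add3,r2:Add2,r3:16
cycle 9: CDB Add1=35; issue SUB r1<-Add1 // r0:2,r1:Add1,r2:Add2,r3:16
cycle 10: stall // r0:2,r1:Add1,r2:Add2,r3:16
cycle 11: CDB Add2=-19; issue ADD r1<-Add2 // r0:2,r1:Add2,r2:-19,r3:16
cycle 12: issue MUL r0<-Mul1 // r0:Mul1,r1:Add2,r2:-19,r3:16

STATUS = VALUE -19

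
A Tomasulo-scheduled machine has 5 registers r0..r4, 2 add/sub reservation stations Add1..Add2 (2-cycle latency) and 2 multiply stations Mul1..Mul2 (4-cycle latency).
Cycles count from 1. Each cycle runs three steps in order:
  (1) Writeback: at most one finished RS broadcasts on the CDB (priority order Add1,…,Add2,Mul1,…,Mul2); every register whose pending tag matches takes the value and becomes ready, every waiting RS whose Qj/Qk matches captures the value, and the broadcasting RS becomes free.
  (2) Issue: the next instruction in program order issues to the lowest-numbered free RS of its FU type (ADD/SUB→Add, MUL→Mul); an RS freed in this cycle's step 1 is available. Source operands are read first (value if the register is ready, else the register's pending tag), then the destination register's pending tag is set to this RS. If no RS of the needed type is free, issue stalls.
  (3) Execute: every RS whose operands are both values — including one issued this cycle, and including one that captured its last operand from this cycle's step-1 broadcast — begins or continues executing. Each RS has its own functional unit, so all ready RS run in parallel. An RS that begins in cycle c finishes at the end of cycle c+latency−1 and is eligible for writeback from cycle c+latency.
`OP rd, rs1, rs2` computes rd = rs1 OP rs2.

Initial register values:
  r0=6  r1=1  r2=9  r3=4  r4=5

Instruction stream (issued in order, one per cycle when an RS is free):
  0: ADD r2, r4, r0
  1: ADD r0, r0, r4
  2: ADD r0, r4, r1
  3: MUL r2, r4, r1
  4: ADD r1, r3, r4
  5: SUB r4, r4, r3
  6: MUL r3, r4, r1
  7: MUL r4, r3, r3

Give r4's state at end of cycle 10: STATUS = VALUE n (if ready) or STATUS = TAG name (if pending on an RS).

c1: issue ADD r2<-Add1 | r0:6,r1:1,r2:Add1,r3:4,r4:5
c2: issue ADD r0<-Add2 | r0:Add2,r1:1,r2:Add1,r3:4,r4:5
c3: CDB Add1=11; issue ADD r0<-Add1 | r0:Add1,r1:1,r2:11,r3:4,r4:5
c4: CDB Add2=11; issue MUL r2<-Mul1 | r0:Add1,r1:1,r2:Mul1,r3:4,r4:5
c5: CDB Add1=6; issue ADD r1<-Add1 | r0:6,r1:Add1,r2:Mul1,r3:4,r4:5
c6: issue SUB r4<-Add2 | r0:6,r1:Add1,r2:Mul1,r3:4,r4:Add2
c7: CDB Add1=9; issue MUL r3<-Mul2 | r0:6,r1:9,r2:Mul1,r3:Mul2,r4:Add2
c8: CDB Add2=1; stall | r0:6,r1:9,r2:Mul1,r3:Mul2,r4:1
c9: CDB Mul1=5; issue MUL r4<-Mul1 | r0:6,r1:9,r2:5,r3:Mul2,r4:Mul1
c10: - | r0:6,r1:9,r2:5,r3:Mul2,r4:Mul1

STATUS = TAG Mul1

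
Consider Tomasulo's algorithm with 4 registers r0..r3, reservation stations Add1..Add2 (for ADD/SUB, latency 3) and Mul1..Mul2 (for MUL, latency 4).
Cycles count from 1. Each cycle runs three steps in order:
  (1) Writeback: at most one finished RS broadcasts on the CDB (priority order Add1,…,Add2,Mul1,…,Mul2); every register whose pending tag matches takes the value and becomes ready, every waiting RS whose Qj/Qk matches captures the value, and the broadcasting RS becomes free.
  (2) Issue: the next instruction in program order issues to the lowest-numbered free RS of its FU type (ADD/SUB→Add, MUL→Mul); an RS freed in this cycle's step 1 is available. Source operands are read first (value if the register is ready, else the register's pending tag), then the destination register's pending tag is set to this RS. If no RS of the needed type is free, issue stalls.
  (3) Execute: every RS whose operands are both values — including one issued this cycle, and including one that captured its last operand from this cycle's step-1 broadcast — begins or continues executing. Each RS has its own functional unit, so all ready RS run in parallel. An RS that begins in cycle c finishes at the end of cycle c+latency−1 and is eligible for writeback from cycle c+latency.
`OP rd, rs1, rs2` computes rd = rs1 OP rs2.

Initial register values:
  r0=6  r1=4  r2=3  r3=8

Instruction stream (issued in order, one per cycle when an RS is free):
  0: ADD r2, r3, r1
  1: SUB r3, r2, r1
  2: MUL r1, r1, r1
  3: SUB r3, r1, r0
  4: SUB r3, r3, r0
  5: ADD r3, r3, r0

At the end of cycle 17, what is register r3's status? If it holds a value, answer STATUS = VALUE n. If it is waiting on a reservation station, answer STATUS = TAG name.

c1: issue ADD r2<-Add1 | r0:6,r1:4,r2:Add1,r3:8
c2: issue SUB r3<-Add2 | r0:6,r1:4,r2:Add1,r3:Add2
c3: issue MUL r1<-Mul1 | r0:6,r1:Mul1,r2:Add1,r3:Add2
c4: CDB Add1=12; issue SUB r3<-Add1 | r0:6,r1:Mul1,r2:12,r3:Add1
c5: stall | r0:6,r1:Mul1,r2:12,r3:Add1
c6: stall | r0:6,r1:Mul1,r2:12,r3:Add1
c7: CDB Add2=8; issue SUB r3<-Add2 | r0:6,r1:Mul1,r2:12,r3:Add2
c8: CDB Mul1=16; stall | r0:6,r1:16,r2:12,r3:Add2
c9: stall | r0:6,r1:16,r2:12,r3:Add2
c10: stall | r0:6,r1:16,r2:12,r3:Add2
c11: CDB Add1=10; issue ADD r3<-Add1 | r0:6,r1:16,r2:12,r3:Add1
c12: - | r0:6,r1:16,r2:12,r3:Add1
c13: - | r0:6,r1:16,r2:12,r3:Add1
c14: CDB Add2=4 | r0:6,r1:16,r2:12,r3:Add1
c15: - | r0:6,r1:16,r2:12,r3:Add1
c16: - | r0:6,r1:16,r2:12,r3:Add1
c17: CDB Add1=10 | r0:6,r1:16,r2:12,r3:10

STATUS = VALUE 10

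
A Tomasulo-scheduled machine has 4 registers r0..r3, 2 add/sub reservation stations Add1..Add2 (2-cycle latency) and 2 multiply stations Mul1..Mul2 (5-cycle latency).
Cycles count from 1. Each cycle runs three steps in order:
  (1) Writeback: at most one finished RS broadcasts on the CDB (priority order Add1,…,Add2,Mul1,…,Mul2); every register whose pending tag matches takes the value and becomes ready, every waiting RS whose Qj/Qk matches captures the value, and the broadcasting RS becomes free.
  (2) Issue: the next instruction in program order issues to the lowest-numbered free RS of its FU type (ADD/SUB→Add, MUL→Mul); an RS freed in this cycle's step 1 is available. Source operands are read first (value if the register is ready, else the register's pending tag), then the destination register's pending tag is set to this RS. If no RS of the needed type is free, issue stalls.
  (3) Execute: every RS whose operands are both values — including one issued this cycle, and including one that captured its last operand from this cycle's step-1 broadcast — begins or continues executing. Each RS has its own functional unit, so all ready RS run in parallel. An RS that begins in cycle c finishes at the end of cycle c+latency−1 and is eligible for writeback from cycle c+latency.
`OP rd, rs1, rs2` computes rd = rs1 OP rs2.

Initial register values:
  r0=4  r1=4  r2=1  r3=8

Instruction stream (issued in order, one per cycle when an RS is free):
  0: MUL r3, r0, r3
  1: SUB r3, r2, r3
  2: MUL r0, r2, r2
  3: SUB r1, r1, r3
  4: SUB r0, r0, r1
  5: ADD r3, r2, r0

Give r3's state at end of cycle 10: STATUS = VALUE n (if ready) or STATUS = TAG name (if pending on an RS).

  c1: issue MUL r3<-Mul1  regs: r0:4,r1:4,r2:1,r3:Mul1
  c2: issue SUB r3<-Add1  regs: r0:4,r1:4,r2:1,r3:Add1
  c3: issue MUL r0<-Mul2  regs: r0:Mul2,r1:4,r2:1,r3:Add1
  c4: issue SUB r1<-Add2  regs: r0:Mul2,r1:Add2,r2:1,r3:Add1
  c5: stall  regs: r0:Mul2,r1:Add2,r2:1,r3:Add1
  c6: CDB Mul1=32; stall  regs: r0:Mul2,r1:Add2,r2:1,r3:Add1
  c7: stall  regs: r0:Mul2,r1:Add2,r2:1,r3:Add1
  c8: CDB Add1=-31; issue SUB r0<-Add1  regs: r0:Add1,r1:Add2,r2:1,r3:-31
  c9: CDB Mul2=1; stall  regs: r0:Add1,r1:Add2,r2:1,r3:-31
  c10: CDB Add2=35; issue ADD r3<-Add2  regs: r0:Add1,r1:35,r2:1,r3:Add2

STATUS = TAG Add2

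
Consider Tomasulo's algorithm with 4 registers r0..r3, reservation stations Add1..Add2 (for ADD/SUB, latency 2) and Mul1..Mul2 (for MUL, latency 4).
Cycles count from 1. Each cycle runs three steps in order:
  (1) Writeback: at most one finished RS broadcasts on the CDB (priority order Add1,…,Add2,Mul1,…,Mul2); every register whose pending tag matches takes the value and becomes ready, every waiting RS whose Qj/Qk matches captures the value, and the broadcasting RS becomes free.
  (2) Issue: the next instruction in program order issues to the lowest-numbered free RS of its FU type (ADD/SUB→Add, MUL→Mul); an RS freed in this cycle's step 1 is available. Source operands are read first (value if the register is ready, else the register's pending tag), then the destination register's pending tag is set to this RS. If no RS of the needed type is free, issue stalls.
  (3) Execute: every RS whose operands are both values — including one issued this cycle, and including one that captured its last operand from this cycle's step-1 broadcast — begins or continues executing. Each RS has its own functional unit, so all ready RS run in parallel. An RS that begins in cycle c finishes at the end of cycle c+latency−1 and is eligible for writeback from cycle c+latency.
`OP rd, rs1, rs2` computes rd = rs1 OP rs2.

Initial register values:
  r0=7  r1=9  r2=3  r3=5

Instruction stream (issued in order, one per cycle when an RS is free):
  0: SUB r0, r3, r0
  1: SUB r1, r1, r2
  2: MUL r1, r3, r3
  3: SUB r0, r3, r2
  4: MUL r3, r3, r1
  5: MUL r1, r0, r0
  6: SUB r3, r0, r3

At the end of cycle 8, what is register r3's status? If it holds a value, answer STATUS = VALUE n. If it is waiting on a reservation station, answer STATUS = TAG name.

cycle 1: issue SUB r0<-Add1 // r0:Add1,r1:9,r2:3,r3:5
cycle 2: issue SUB r1<-Add2 // r0:Add1,r1:Add2,r2:3,r3:5
cycle 3: CDB Add1=-2; issue MUL r1<-Mul1 // r0:-2,r1:Mul1,r2:3,r3:5
cycle 4: CDB Add2=6; issue SUB r0<-Add1 // r0:Add1,r1:Mul1,r2:3,r3:5
cycle 5: issue MUL r3<-Mul2 // r0:Add1,r1:Mul1,r2:3,r3:Mul2
cycle 6: CDB Add1=2; stall // r0:2,r1:Mul1,r2:3,r3:Mul2
cycle 7: CDB Mul1=25; issue MUL r1<-Mul1 // r0:2,r1:Mul1,r2:3,r3:Mul2
cycle 8: issue SUB r3<-Add1 // r0:2,r1:Mul1,r2:3,r3:Add1

STATUS = TAG Add1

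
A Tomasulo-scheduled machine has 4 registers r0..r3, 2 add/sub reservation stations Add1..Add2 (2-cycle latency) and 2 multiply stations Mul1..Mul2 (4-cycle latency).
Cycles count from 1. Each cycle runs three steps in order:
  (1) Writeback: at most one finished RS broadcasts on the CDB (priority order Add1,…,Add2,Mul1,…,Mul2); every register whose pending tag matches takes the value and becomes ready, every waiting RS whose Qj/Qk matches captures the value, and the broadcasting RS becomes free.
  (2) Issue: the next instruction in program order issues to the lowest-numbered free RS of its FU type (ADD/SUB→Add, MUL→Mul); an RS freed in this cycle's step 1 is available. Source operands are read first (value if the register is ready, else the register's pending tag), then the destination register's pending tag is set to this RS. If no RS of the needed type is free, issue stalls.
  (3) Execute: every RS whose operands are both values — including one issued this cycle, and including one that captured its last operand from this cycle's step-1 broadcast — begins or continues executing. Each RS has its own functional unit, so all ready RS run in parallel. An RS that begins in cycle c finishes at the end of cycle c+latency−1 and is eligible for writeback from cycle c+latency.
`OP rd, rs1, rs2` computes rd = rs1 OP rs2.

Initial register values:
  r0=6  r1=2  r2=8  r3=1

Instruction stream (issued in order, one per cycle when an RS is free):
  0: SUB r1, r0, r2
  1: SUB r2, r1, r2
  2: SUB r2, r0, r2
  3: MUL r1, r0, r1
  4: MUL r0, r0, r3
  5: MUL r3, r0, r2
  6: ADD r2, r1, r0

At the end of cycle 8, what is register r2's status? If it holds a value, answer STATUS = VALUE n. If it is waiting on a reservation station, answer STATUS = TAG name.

STATUS = VALUE 16

  c1: issue SUB r1<-Add1  regs: r0:6,r1:Add1,r2:8,r3:1
  c2: issue SUB r2<-Add2  regs: r0:6,r1:Add1,r2:Add2,r3:1
  c3: CDB Add1=-2; issue SUB r2<-Add1  regs: r0:6,r1:-2,r2:Add1,r3:1
  c4: issue MUL r1<-Mul1  regs: r0:6,r1:Mul1,r2:Add1,r3:1
  c5: CDB Add2=-10; issue MUL r0<-Mul2  regs: r0:Mul2,r1:Mul1,r2:Add1,r3:1
  c6: stall  regs: r0:Mul2,r1:Mul1,r2:Add1,r3:1
  c7: CDB Add1=16; stall  regs: r0:Mul2,r1:Mul1,r2:16,r3:1
  c8: CDB Mul1=-12; issue MUL r3<-Mul1  regs: r0:Mul2,r1:-12,r2:16,r3:Mul1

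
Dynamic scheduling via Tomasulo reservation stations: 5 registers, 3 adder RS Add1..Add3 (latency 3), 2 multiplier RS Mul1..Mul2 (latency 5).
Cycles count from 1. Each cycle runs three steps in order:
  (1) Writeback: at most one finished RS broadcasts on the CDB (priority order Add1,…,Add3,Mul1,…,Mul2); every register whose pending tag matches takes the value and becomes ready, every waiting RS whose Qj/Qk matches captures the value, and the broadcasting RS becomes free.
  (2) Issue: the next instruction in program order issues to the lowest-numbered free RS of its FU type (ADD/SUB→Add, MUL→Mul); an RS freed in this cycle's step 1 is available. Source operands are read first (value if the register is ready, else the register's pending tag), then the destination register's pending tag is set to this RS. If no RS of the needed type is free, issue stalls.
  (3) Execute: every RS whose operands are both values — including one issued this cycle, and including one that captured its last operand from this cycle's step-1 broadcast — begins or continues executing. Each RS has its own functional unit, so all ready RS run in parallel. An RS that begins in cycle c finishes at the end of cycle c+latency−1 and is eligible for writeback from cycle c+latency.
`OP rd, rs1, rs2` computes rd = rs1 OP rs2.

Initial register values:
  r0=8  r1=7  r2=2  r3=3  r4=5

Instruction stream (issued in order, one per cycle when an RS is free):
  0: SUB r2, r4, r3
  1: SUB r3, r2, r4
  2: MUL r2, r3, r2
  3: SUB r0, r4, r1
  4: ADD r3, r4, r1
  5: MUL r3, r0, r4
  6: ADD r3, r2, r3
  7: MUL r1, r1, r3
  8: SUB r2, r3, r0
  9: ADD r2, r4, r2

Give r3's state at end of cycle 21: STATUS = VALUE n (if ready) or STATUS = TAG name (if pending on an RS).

c1: issue SUB r2<-Add1 | r0:8,r1:7,r2:Add1,r3:3,r4:5
c2: issue SUB r3<-Add2 | r0:8,r1:7,r2:Add1,r3:Add2,r4:5
c3: issue MUL r2<-Mul1 | r0:8,r1:7,r2:Mul1,r3:Add2,r4:5
c4: CDB Add1=2; issue SUB r0<-Add1 | r0:Add1,r1:7,r2:Mul1,r3:Add2,r4:5
c5: issue ADD r3<-Add3 | r0:Add1,r1:7,r2:Mul1,r3:Add3,r4:5
c6: issue MUL r3<-Mul2 | r0:Add1,r1:7,r2:Mul1,r3:Mul2,r4:5
c7: CDB Add1=-2; issue ADD r3<-Add1 | r0:-2,r1:7,r2:Mul1,r3:Add1,r4:5
c8: CDB Add2=-3; stall | r0:-2,r1:7,r2:Mul1,r3:Add1,r4:5
c9: CDB Add3=12; stall | r0:-2,r1:7,r2:Mul1,r3:Add1,r4:5
c10: stall | r0:-2,r1:7,r2:Mul1,r3:Add1,r4:5
c11: stall | r0:-2,r1:7,r2:Mul1,r3:Add1,r4:5
c12: CDB Mul2=-10; issue MUL r1<-Mul2 | r0:-2,r1:Mul2,r2:Mul1,r3:Add1,r4:5
c13: CDB Mul1=-6; issue SUB r2<-Add2 | r0:-2,r1:Mul2,r2:Add2,r3:Add1,r4:5
c14: issue ADD r2<-Add3 | r0:-2,r1:Mul2,r2:Add3,r3:Add1,r4:5
c15: - | r0:-2,r1:Mul2,r2:Add3,r3:Add1,r4:5
c16: CDB Add1=-16 | r0:-2,r1:Mul2,r2:Add3,r3:-16,r4:5
c17: - | r0:-2,r1:Mul2,r2:Add3,r3:-16,r4:5
c18: - | r0:-2,r1:Mul2,r2:Add3,r3:-16,r4:5
c19: CDB Add2=-14 | r0:-2,r1:Mul2,r2:Add3,r3:-16,r4:5
c20: - | r0:-2,r1:Mul2,r2:Add3,r3:-16,r4:5
c21: CDB Mul2=-112 | r0:-2,r1:-112,r2:Add3,r3:-16,r4:5

STATUS = VALUE -16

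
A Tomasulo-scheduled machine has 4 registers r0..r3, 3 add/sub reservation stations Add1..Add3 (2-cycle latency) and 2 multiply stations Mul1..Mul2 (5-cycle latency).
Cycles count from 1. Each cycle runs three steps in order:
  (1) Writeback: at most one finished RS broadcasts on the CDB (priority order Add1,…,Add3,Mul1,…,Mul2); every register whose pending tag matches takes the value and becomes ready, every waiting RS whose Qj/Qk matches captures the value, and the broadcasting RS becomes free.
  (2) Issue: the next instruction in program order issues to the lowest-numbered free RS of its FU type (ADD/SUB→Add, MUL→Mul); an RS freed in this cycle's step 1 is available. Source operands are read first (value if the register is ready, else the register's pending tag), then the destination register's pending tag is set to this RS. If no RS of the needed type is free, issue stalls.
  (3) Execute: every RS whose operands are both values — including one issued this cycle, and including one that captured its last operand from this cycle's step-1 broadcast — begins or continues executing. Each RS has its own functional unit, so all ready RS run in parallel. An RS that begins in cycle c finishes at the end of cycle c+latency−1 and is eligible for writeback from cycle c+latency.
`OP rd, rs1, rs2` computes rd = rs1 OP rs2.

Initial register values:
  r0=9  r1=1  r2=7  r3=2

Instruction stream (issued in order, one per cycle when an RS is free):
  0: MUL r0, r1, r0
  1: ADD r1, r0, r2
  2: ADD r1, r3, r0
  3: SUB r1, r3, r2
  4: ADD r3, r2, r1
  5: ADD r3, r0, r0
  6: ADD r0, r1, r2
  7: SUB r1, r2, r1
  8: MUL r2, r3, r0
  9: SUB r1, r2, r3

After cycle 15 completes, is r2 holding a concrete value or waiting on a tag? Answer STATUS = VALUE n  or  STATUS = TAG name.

cycle 1: issue MUL r0<-Mul1 // r0:Mul1,r1:1,r2:7,r3:2
cycle 2: issue ADD r1<-Add1 // r0:Mul1,r1:Add1,r2:7,r3:2
cycle 3: issue ADD r1<-Add2 // r0:Mul1,r1:Add2,r2:7,r3:2
cycle 4: issue SUB r1<-Add3 // r0:Mul1,r1:Add3,r2:7,r3:2
cycle 5: stall // r0:Mul1,r1:Add3,r2:7,r3:2
cycle 6: CDB Add3=-5; issue ADD r3<-Add3 // r0:Mul1,r1:-5,r2:7,r3:Add3
cycle 7: CDB Mul1=9; stall // r0:9,r1:-5,r2:7,r3:Add3
cycle 8: CDB Add3=2; issue ADD r3<-Add3 // r0:9,r1:-5,r2:7,r3:Add3
cycle 9: CDB Add1=16; issue ADD r0<-Add1 // r0:Add1,r1:-5,r2:7,r3:Add3
cycle 10: CDB Add2=11; issue SUB r1<-Add2 // r0:Add1,r1:Add2,r2:7,r3:Add3
cycle 11: CDB Add1=2; issue MUL r2<-Mul1 // r0:2,r1:Add2,r2:Mul1,r3:Add3
cycle 12: CDB Add2=12; issue SUB r1<-Add1 // r0:2,r1:Add1,r2:Mul1,r3:Add3
cycle 13: CDB Add3=18 // r0:2,r1:Add1,r2:Mul1,r3:18
cycle 14: - // r0:2,r1:Add1,r2:Mul1,r3:18
cycle 15: - // r0:2,r1:Add1,r2:Mul1,r3:18

STATUS = TAG Mul1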